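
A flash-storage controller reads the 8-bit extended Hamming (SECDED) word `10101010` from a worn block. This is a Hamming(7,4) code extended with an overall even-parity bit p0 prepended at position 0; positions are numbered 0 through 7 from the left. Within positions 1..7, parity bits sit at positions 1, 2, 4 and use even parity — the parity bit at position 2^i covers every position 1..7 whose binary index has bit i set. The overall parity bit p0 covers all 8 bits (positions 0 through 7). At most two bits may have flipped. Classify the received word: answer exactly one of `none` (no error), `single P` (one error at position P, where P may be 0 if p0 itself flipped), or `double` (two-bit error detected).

none

s1: b1⊕b3⊕b5⊕b7 = 0⊕0⊕0⊕0 = 0
s2: b2⊕b3⊕b6⊕b7 = 1⊕0⊕1⊕0 = 0
s4: b4⊕b5⊕b6⊕b7 = 1⊕0⊕1⊕0 = 0
Syndrome (s4...s1) = 000 → position 0 (no error).
Overall parity (XOR of all 8 bits, including p0): 1⊕0⊕1⊕0⊕1⊕0⊕1⊕0 = 0
Overall=0, syndrome position=0 → no error.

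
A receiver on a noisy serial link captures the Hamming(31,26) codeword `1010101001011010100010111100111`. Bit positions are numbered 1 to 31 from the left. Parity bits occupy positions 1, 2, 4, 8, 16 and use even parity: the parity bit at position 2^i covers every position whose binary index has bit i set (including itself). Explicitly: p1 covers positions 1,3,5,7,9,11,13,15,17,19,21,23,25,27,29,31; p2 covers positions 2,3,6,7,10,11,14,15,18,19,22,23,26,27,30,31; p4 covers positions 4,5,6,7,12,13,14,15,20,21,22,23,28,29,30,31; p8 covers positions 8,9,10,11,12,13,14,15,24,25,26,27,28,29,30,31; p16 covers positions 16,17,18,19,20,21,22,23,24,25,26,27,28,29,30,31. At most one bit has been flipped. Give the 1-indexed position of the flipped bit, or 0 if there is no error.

16

s1: b1⊕b3⊕b5⊕b7⊕b9⊕b11⊕b13⊕b15⊕b17⊕b19⊕b21⊕b23⊕b25⊕b27⊕b29⊕b31 = 1⊕1⊕1⊕1⊕0⊕0⊕1⊕1⊕1⊕0⊕1⊕1⊕1⊕0⊕1⊕1 = 0
s2: b2⊕b3⊕b6⊕b7⊕b10⊕b11⊕b14⊕b15⊕b18⊕b19⊕b22⊕b23⊕b26⊕b27⊕b30⊕b31 = 0⊕1⊕0⊕1⊕1⊕0⊕0⊕1⊕0⊕0⊕0⊕1⊕1⊕0⊕1⊕1 = 0
s4: b4⊕b5⊕b6⊕b7⊕b12⊕b13⊕b14⊕b15⊕b20⊕b21⊕b22⊕b23⊕b28⊕b29⊕b30⊕b31 = 0⊕1⊕0⊕1⊕1⊕1⊕0⊕1⊕0⊕1⊕0⊕1⊕0⊕1⊕1⊕1 = 0
s8: b8⊕b9⊕b10⊕b11⊕b12⊕b13⊕b14⊕b15⊕b24⊕b25⊕b26⊕b27⊕b28⊕b29⊕b30⊕b31 = 0⊕0⊕1⊕0⊕1⊕1⊕0⊕1⊕1⊕1⊕1⊕0⊕0⊕1⊕1⊕1 = 0
s16: b16⊕b17⊕b18⊕b19⊕b20⊕b21⊕b22⊕b23⊕b24⊕b25⊕b26⊕b27⊕b28⊕b29⊕b30⊕b31 = 0⊕1⊕0⊕0⊕0⊕1⊕0⊕1⊕1⊕1⊕1⊕0⊕0⊕1⊕1⊕1 = 1
Syndrome (s16...s1) = 10000 → position 16.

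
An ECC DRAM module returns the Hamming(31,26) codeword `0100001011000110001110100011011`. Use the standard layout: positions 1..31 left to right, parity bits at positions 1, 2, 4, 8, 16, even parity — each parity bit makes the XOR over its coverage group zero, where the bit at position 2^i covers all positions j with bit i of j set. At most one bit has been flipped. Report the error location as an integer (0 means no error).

s1: b1⊕b3⊕b5⊕b7⊕b9⊕b11⊕b13⊕b15⊕b17⊕b19⊕b21⊕b23⊕b25⊕b27⊕b29⊕b31 = 0⊕0⊕0⊕1⊕1⊕0⊕0⊕1⊕0⊕1⊕1⊕1⊕0⊕1⊕0⊕1 = 0
s2: b2⊕b3⊕b6⊕b7⊕b10⊕b11⊕b14⊕b15⊕b18⊕b19⊕b22⊕b23⊕b26⊕b27⊕b30⊕b31 = 1⊕0⊕0⊕1⊕1⊕0⊕1⊕1⊕0⊕1⊕0⊕1⊕0⊕1⊕1⊕1 = 0
s4: b4⊕b5⊕b6⊕b7⊕b12⊕b13⊕b14⊕b15⊕b20⊕b21⊕b22⊕b23⊕b28⊕b29⊕b30⊕b31 = 0⊕0⊕0⊕1⊕0⊕0⊕1⊕1⊕1⊕1⊕0⊕1⊕1⊕0⊕1⊕1 = 1
s8: b8⊕b9⊕b10⊕b11⊕b12⊕b13⊕b14⊕b15⊕b24⊕b25⊕b26⊕b27⊕b28⊕b29⊕b30⊕b31 = 0⊕1⊕1⊕0⊕0⊕0⊕1⊕1⊕0⊕0⊕0⊕1⊕1⊕0⊕1⊕1 = 0
s16: b16⊕b17⊕b18⊕b19⊕b20⊕b21⊕b22⊕b23⊕b24⊕b25⊕b26⊕b27⊕b28⊕b29⊕b30⊕b31 = 0⊕0⊕0⊕1⊕1⊕1⊕0⊕1⊕0⊕0⊕0⊕1⊕1⊕0⊕1⊕1 = 0
Syndrome (s16...s1) = 00100 → position 4.

4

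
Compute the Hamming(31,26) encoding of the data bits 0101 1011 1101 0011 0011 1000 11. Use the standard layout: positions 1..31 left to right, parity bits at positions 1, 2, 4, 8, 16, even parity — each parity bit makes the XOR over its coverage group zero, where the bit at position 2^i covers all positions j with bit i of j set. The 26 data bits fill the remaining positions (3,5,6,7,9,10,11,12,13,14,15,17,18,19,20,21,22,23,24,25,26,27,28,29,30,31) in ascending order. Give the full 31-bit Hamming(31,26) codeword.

1001101010111100100110011100011

Place data bits at non-power-of-two positions: b3=0, b5=1, b6=0, b7=1, b9=1, b10=0, b11=1, b12=1, b13=1, b14=1, b15=0, b17=1, b18=0, b19=0, b20=1, b21=1, b22=0, b23=0, b24=1, b25=1, b26=1, b27=0, b28=0, b29=0, b30=1, b31=1.
p1 = XOR of data positions {3,5,7,9,11,13,15,17,19,21,23,25,27,29,31} = 0⊕1⊕1⊕1⊕1⊕1⊕0⊕1⊕0⊕1⊕0⊕1⊕0⊕0⊕1 = 1
p2 = XOR of data positions {3,6,7,10,11,14,15,18,19,22,23,26,27,30,31} = 0⊕0⊕1⊕0⊕1⊕1⊕0⊕0⊕0⊕0⊕0⊕1⊕0⊕1⊕1 = 0
p4 = XOR of data positions {5,6,7,12,13,14,15,20,21,22,23,28,29,30,31} = 1⊕0⊕1⊕1⊕1⊕1⊕0⊕1⊕1⊕0⊕0⊕0⊕0⊕1⊕1 = 1
p8 = XOR of data positions {9,10,11,12,13,14,15,24,25,26,27,28,29,30,31} = 1⊕0⊕1⊕1⊕1⊕1⊕0⊕1⊕1⊕1⊕0⊕0⊕0⊕1⊕1 = 0
p16 = XOR of data positions {17,18,19,20,21,22,23,24,25,26,27,28,29,30,31} = 1⊕0⊕0⊕1⊕1⊕0⊕0⊕1⊕1⊕1⊕0⊕0⊕0⊕1⊕1 = 0
Codeword b1..b31 = 1001101010111100100110011100011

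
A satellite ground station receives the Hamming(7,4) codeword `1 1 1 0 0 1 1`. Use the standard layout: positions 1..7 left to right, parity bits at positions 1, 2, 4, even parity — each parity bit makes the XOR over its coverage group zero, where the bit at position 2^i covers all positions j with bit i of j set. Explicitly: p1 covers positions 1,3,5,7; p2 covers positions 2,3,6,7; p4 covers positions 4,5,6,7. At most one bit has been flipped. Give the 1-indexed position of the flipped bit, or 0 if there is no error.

1

s1: b1⊕b3⊕b5⊕b7 = 1⊕1⊕0⊕1 = 1
s2: b2⊕b3⊕b6⊕b7 = 1⊕1⊕1⊕1 = 0
s4: b4⊕b5⊕b6⊕b7 = 0⊕0⊕1⊕1 = 0
Syndrome (s4...s1) = 001 → position 1.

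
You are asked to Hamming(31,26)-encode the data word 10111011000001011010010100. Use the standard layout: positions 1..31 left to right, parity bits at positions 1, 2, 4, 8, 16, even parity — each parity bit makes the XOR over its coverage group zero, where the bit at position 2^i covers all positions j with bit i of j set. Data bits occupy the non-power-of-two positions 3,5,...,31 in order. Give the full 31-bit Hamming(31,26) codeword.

Place data bits at non-power-of-two positions: b3=1, b5=0, b6=1, b7=1, b9=1, b10=0, b11=1, b12=1, b13=0, b14=0, b15=0, b17=0, b18=0, b19=1, b20=0, b21=1, b22=1, b23=0, b24=1, b25=0, b26=0, b27=1, b28=0, b29=1, b30=0, b31=0.
p1 = XOR of data positions {3,5,7,9,11,13,15,17,19,21,23,25,27,29,31} = 1⊕0⊕1⊕1⊕1⊕0⊕0⊕0⊕1⊕1⊕0⊕0⊕1⊕1⊕0 = 0
p2 = XOR of data positions {3,6,7,10,11,14,15,18,19,22,23,26,27,30,31} = 1⊕1⊕1⊕0⊕1⊕0⊕0⊕0⊕1⊕1⊕0⊕0⊕1⊕0⊕0 = 1
p4 = XOR of data positions {5,6,7,12,13,14,15,20,21,22,23,28,29,30,31} = 0⊕1⊕1⊕1⊕0⊕0⊕0⊕0⊕1⊕1⊕0⊕0⊕1⊕0⊕0 = 0
p8 = XOR of data positions {9,10,11,12,13,14,15,24,25,26,27,28,29,30,31} = 1⊕0⊕1⊕1⊕0⊕0⊕0⊕1⊕0⊕0⊕1⊕0⊕1⊕0⊕0 = 0
p16 = XOR of data positions {17,18,19,20,21,22,23,24,25,26,27,28,29,30,31} = 0⊕0⊕1⊕0⊕1⊕1⊕0⊕1⊕0⊕0⊕1⊕0⊕1⊕0⊕0 = 0
Codeword b1..b31 = 0110011010110000001011010010100

0110011010110000001011010010100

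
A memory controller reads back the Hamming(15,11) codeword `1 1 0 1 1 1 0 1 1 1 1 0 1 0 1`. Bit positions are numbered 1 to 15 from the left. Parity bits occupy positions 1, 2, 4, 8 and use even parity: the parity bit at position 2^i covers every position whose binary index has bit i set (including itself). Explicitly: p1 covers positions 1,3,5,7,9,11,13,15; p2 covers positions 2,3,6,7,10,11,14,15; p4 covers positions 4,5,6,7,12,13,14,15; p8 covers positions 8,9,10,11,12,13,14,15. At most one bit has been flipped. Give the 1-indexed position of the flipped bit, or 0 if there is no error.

s1: b1⊕b3⊕b5⊕b7⊕b9⊕b11⊕b13⊕b15 = 1⊕0⊕1⊕0⊕1⊕1⊕1⊕1 = 0
s2: b2⊕b3⊕b6⊕b7⊕b10⊕b11⊕b14⊕b15 = 1⊕0⊕1⊕0⊕1⊕1⊕0⊕1 = 1
s4: b4⊕b5⊕b6⊕b7⊕b12⊕b13⊕b14⊕b15 = 1⊕1⊕1⊕0⊕0⊕1⊕0⊕1 = 1
s8: b8⊕b9⊕b10⊕b11⊕b12⊕b13⊕b14⊕b15 = 1⊕1⊕1⊕1⊕0⊕1⊕0⊕1 = 0
Syndrome (s8...s1) = 0110 → position 6.

6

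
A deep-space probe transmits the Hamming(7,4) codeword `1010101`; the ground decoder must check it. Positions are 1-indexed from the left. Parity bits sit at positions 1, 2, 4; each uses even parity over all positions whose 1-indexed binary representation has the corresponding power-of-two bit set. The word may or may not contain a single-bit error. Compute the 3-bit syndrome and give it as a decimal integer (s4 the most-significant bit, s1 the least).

0

s1: b1⊕b3⊕b5⊕b7 = 1⊕1⊕1⊕1 = 0
s2: b2⊕b3⊕b6⊕b7 = 0⊕1⊕0⊕1 = 0
s4: b4⊕b5⊕b6⊕b7 = 0⊕1⊕0⊕1 = 0
Syndrome (s4...s1) = 000 → position 0 (no error).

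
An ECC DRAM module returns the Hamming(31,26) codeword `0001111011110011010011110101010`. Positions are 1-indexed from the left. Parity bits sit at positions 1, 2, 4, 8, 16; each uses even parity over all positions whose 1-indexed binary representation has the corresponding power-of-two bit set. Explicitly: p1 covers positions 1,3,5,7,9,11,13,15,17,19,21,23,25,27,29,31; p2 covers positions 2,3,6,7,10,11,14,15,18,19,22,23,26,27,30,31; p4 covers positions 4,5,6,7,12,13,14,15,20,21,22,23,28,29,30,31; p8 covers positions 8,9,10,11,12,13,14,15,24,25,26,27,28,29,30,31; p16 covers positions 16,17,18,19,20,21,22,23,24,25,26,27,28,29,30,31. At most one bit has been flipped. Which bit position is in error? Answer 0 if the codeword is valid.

29

s1: b1⊕b3⊕b5⊕b7⊕b9⊕b11⊕b13⊕b15⊕b17⊕b19⊕b21⊕b23⊕b25⊕b27⊕b29⊕b31 = 0⊕0⊕1⊕1⊕1⊕1⊕0⊕1⊕0⊕0⊕1⊕1⊕0⊕0⊕0⊕0 = 1
s2: b2⊕b3⊕b6⊕b7⊕b10⊕b11⊕b14⊕b15⊕b18⊕b19⊕b22⊕b23⊕b26⊕b27⊕b30⊕b31 = 0⊕0⊕1⊕1⊕1⊕1⊕0⊕1⊕1⊕0⊕1⊕1⊕1⊕0⊕1⊕0 = 0
s4: b4⊕b5⊕b6⊕b7⊕b12⊕b13⊕b14⊕b15⊕b20⊕b21⊕b22⊕b23⊕b28⊕b29⊕b30⊕b31 = 1⊕1⊕1⊕1⊕1⊕0⊕0⊕1⊕0⊕1⊕1⊕1⊕1⊕0⊕1⊕0 = 1
s8: b8⊕b9⊕b10⊕b11⊕b12⊕b13⊕b14⊕b15⊕b24⊕b25⊕b26⊕b27⊕b28⊕b29⊕b30⊕b31 = 0⊕1⊕1⊕1⊕1⊕0⊕0⊕1⊕1⊕0⊕1⊕0⊕1⊕0⊕1⊕0 = 1
s16: b16⊕b17⊕b18⊕b19⊕b20⊕b21⊕b22⊕b23⊕b24⊕b25⊕b26⊕b27⊕b28⊕b29⊕b30⊕b31 = 1⊕0⊕1⊕0⊕0⊕1⊕1⊕1⊕1⊕0⊕1⊕0⊕1⊕0⊕1⊕0 = 1
Syndrome (s16...s1) = 11101 → position 29.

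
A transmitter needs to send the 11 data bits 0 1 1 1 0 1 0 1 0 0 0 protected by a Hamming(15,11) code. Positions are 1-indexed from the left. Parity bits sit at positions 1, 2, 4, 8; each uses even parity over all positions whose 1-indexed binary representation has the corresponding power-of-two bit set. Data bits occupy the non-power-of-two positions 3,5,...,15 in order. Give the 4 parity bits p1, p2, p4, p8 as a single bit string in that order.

0100

Place data bits at non-power-of-two positions: b3=0, b5=1, b6=1, b7=1, b9=0, b10=1, b11=0, b12=1, b13=0, b14=0, b15=0.
p1 = XOR of data positions {3,5,7,9,11,13,15} = 0⊕1⊕1⊕0⊕0⊕0⊕0 = 0
p2 = XOR of data positions {3,6,7,10,11,14,15} = 0⊕1⊕1⊕1⊕0⊕0⊕0 = 1
p4 = XOR of data positions {5,6,7,12,13,14,15} = 1⊕1⊕1⊕1⊕0⊕0⊕0 = 0
p8 = XOR of data positions {9,10,11,12,13,14,15} = 0⊕1⊕0⊕1⊕0⊕0⊕0 = 0
Parity bits p1,p2,p4,p8 = 0100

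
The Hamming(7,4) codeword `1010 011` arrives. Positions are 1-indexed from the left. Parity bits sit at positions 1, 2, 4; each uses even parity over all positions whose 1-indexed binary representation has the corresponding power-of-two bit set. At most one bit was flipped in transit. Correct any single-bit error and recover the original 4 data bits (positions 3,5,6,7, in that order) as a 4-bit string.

s1: b1⊕b3⊕b5⊕b7 = 1⊕1⊕0⊕1 = 1
s2: b2⊕b3⊕b6⊕b7 = 0⊕1⊕1⊕1 = 1
s4: b4⊕b5⊕b6⊕b7 = 0⊕0⊕1⊕1 = 0
Syndrome (s4...s1) = 011 → position 3.
Flip bit 3: corrected codeword = 1000011
Data bits at positions 3,5,6,7: 0011

0011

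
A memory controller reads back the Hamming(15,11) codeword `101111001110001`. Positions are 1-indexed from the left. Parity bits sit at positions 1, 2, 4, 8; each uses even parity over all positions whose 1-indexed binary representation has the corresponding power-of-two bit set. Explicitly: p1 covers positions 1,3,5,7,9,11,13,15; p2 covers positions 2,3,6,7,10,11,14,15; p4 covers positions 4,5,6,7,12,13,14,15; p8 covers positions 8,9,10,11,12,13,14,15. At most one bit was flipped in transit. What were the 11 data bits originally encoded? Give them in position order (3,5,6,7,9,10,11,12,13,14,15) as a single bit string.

s1: b1⊕b3⊕b5⊕b7⊕b9⊕b11⊕b13⊕b15 = 1⊕1⊕1⊕0⊕1⊕1⊕0⊕1 = 0
s2: b2⊕b3⊕b6⊕b7⊕b10⊕b11⊕b14⊕b15 = 0⊕1⊕1⊕0⊕1⊕1⊕0⊕1 = 1
s4: b4⊕b5⊕b6⊕b7⊕b12⊕b13⊕b14⊕b15 = 1⊕1⊕1⊕0⊕0⊕0⊕0⊕1 = 0
s8: b8⊕b9⊕b10⊕b11⊕b12⊕b13⊕b14⊕b15 = 0⊕1⊕1⊕1⊕0⊕0⊕0⊕1 = 0
Syndrome (s8...s1) = 0010 → position 2.
Flip bit 2: corrected codeword = 111111001110001
Data bits at positions 3,5,6,7,9,10,11,12,13,14,15: 11101110001

11101110001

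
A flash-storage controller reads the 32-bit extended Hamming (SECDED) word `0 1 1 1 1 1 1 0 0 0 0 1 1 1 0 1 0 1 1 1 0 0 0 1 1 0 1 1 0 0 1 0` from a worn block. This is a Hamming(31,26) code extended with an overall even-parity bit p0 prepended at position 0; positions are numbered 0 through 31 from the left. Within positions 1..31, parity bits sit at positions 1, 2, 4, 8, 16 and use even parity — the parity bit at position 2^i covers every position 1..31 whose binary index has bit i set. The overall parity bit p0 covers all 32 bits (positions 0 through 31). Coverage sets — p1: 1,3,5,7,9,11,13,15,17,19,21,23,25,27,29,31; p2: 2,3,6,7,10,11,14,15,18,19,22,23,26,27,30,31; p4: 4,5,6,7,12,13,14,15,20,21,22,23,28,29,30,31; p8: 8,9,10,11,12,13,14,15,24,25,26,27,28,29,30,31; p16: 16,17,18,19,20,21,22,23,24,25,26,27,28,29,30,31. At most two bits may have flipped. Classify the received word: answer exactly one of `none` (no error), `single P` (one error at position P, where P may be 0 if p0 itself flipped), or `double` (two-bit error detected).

double

s1: b1⊕b3⊕b5⊕b7⊕b9⊕b11⊕b13⊕b15⊕b17⊕b19⊕b21⊕b23⊕b25⊕b27⊕b29⊕b31 = 1⊕1⊕1⊕0⊕0⊕1⊕1⊕1⊕1⊕1⊕0⊕1⊕0⊕1⊕0⊕0 = 0
s2: b2⊕b3⊕b6⊕b7⊕b10⊕b11⊕b14⊕b15⊕b18⊕b19⊕b22⊕b23⊕b26⊕b27⊕b30⊕b31 = 1⊕1⊕1⊕0⊕0⊕1⊕0⊕1⊕1⊕1⊕0⊕1⊕1⊕1⊕1⊕0 = 1
s4: b4⊕b5⊕b6⊕b7⊕b12⊕b13⊕b14⊕b15⊕b20⊕b21⊕b22⊕b23⊕b28⊕b29⊕b30⊕b31 = 1⊕1⊕1⊕0⊕1⊕1⊕0⊕1⊕0⊕0⊕0⊕1⊕0⊕0⊕1⊕0 = 0
s8: b8⊕b9⊕b10⊕b11⊕b12⊕b13⊕b14⊕b15⊕b24⊕b25⊕b26⊕b27⊕b28⊕b29⊕b30⊕b31 = 0⊕0⊕0⊕1⊕1⊕1⊕0⊕1⊕1⊕0⊕1⊕1⊕0⊕0⊕1⊕0 = 0
s16: b16⊕b17⊕b18⊕b19⊕b20⊕b21⊕b22⊕b23⊕b24⊕b25⊕b26⊕b27⊕b28⊕b29⊕b30⊕b31 = 0⊕1⊕1⊕1⊕0⊕0⊕0⊕1⊕1⊕0⊕1⊕1⊕0⊕0⊕1⊕0 = 0
Syndrome (s16...s1) = 00010 → position 2.
Overall parity (XOR of all 32 bits, including p0): 0⊕1⊕1⊕1⊕1⊕1⊕1⊕0⊕0⊕0⊕0⊕1⊕1⊕1⊕0⊕1⊕0⊕1⊕1⊕1⊕0⊕0⊕0⊕1⊕1⊕0⊕1⊕1⊕0⊕0⊕1⊕0 = 0
Overall=0, syndrome position=2 → double-bit error detected (uncorrectable).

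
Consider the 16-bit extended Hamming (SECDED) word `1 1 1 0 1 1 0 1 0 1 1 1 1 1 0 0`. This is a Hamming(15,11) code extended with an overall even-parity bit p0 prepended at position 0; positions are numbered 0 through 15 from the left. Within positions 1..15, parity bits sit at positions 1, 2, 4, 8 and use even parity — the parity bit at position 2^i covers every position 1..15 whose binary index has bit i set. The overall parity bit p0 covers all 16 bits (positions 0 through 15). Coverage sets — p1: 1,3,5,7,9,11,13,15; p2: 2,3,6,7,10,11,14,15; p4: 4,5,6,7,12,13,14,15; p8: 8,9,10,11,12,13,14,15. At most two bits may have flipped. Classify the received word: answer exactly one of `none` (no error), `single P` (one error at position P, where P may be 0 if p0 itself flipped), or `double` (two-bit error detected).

s1: b1⊕b3⊕b5⊕b7⊕b9⊕b11⊕b13⊕b15 = 1⊕0⊕1⊕1⊕1⊕1⊕1⊕0 = 0
s2: b2⊕b3⊕b6⊕b7⊕b10⊕b11⊕b14⊕b15 = 1⊕0⊕0⊕1⊕1⊕1⊕0⊕0 = 0
s4: b4⊕b5⊕b6⊕b7⊕b12⊕b13⊕b14⊕b15 = 1⊕1⊕0⊕1⊕1⊕1⊕0⊕0 = 1
s8: b8⊕b9⊕b10⊕b11⊕b12⊕b13⊕b14⊕b15 = 0⊕1⊕1⊕1⊕1⊕1⊕0⊕0 = 1
Syndrome (s8...s1) = 1100 → position 12.
Overall parity (XOR of all 16 bits, including p0): 1⊕1⊕1⊕0⊕1⊕1⊕0⊕1⊕0⊕1⊕1⊕1⊕1⊕1⊕0⊕0 = 1
Overall=1, syndrome position=12 → single-bit error at position 12.

single 12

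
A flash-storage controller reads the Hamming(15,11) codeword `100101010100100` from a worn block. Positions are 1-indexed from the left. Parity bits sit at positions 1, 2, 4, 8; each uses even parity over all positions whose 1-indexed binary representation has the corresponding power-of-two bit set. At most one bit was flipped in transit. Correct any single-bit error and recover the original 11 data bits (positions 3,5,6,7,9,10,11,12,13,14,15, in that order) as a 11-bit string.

00100101100

s1: b1⊕b3⊕b5⊕b7⊕b9⊕b11⊕b13⊕b15 = 1⊕0⊕0⊕0⊕0⊕0⊕1⊕0 = 0
s2: b2⊕b3⊕b6⊕b7⊕b10⊕b11⊕b14⊕b15 = 0⊕0⊕1⊕0⊕1⊕0⊕0⊕0 = 0
s4: b4⊕b5⊕b6⊕b7⊕b12⊕b13⊕b14⊕b15 = 1⊕0⊕1⊕0⊕0⊕1⊕0⊕0 = 1
s8: b8⊕b9⊕b10⊕b11⊕b12⊕b13⊕b14⊕b15 = 1⊕0⊕1⊕0⊕0⊕1⊕0⊕0 = 1
Syndrome (s8...s1) = 1100 → position 12.
Flip bit 12: corrected codeword = 100101010101100
Data bits at positions 3,5,6,7,9,10,11,12,13,14,15: 00100101100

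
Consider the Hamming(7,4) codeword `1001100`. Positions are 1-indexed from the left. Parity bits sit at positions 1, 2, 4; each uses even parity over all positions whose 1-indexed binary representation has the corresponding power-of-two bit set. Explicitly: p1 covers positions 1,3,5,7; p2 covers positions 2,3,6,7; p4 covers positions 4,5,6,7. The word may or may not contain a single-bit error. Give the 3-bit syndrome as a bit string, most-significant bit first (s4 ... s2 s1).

000

s1: b1⊕b3⊕b5⊕b7 = 1⊕0⊕1⊕0 = 0
s2: b2⊕b3⊕b6⊕b7 = 0⊕0⊕0⊕0 = 0
s4: b4⊕b5⊕b6⊕b7 = 1⊕1⊕0⊕0 = 0
Syndrome (s4...s1) = 000 → position 0 (no error).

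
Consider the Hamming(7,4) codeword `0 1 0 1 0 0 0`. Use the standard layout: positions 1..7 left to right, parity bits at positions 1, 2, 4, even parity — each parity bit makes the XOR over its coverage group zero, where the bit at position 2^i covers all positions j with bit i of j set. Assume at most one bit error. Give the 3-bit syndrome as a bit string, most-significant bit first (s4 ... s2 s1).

110

s1: b1⊕b3⊕b5⊕b7 = 0⊕0⊕0⊕0 = 0
s2: b2⊕b3⊕b6⊕b7 = 1⊕0⊕0⊕0 = 1
s4: b4⊕b5⊕b6⊕b7 = 1⊕0⊕0⊕0 = 1
Syndrome (s4...s1) = 110 → position 6.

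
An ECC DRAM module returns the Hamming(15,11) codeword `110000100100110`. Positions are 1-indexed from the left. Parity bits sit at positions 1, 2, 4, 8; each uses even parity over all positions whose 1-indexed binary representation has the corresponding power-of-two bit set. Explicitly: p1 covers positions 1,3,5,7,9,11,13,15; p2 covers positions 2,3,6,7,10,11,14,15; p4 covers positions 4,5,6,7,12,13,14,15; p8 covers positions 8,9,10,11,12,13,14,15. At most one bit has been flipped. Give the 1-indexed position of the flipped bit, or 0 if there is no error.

13

s1: b1⊕b3⊕b5⊕b7⊕b9⊕b11⊕b13⊕b15 = 1⊕0⊕0⊕1⊕0⊕0⊕1⊕0 = 1
s2: b2⊕b3⊕b6⊕b7⊕b10⊕b11⊕b14⊕b15 = 1⊕0⊕0⊕1⊕1⊕0⊕1⊕0 = 0
s4: b4⊕b5⊕b6⊕b7⊕b12⊕b13⊕b14⊕b15 = 0⊕0⊕0⊕1⊕0⊕1⊕1⊕0 = 1
s8: b8⊕b9⊕b10⊕b11⊕b12⊕b13⊕b14⊕b15 = 0⊕0⊕1⊕0⊕0⊕1⊕1⊕0 = 1
Syndrome (s8...s1) = 1101 → position 13.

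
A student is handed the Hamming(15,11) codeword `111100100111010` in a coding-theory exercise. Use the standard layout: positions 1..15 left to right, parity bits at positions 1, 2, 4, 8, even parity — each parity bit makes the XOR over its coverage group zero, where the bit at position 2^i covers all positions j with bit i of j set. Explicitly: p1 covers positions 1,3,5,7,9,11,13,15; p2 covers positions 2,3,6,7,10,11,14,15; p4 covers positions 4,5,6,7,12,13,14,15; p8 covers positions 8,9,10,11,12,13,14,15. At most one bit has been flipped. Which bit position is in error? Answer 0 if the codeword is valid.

0

s1: b1⊕b3⊕b5⊕b7⊕b9⊕b11⊕b13⊕b15 = 1⊕1⊕0⊕1⊕0⊕1⊕0⊕0 = 0
s2: b2⊕b3⊕b6⊕b7⊕b10⊕b11⊕b14⊕b15 = 1⊕1⊕0⊕1⊕1⊕1⊕1⊕0 = 0
s4: b4⊕b5⊕b6⊕b7⊕b12⊕b13⊕b14⊕b15 = 1⊕0⊕0⊕1⊕1⊕0⊕1⊕0 = 0
s8: b8⊕b9⊕b10⊕b11⊕b12⊕b13⊕b14⊕b15 = 0⊕0⊕1⊕1⊕1⊕0⊕1⊕0 = 0
Syndrome (s8...s1) = 0000 → position 0 (no error).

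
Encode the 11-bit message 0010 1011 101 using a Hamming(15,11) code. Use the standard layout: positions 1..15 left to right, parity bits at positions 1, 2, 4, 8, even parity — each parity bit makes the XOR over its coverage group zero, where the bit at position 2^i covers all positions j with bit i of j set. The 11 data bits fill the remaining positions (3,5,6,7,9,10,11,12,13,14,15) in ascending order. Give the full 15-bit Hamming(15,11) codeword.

Place data bits at non-power-of-two positions: b3=0, b5=0, b6=1, b7=0, b9=1, b10=0, b11=1, b12=1, b13=1, b14=0, b15=1.
p1 = XOR of data positions {3,5,7,9,11,13,15} = 0⊕0⊕0⊕1⊕1⊕1⊕1 = 0
p2 = XOR of data positions {3,6,7,10,11,14,15} = 0⊕1⊕0⊕0⊕1⊕0⊕1 = 1
p4 = XOR of data positions {5,6,7,12,13,14,15} = 0⊕1⊕0⊕1⊕1⊕0⊕1 = 0
p8 = XOR of data positions {9,10,11,12,13,14,15} = 1⊕0⊕1⊕1⊕1⊕0⊕1 = 1
Codeword b1..b15 = 010001011011101

010001011011101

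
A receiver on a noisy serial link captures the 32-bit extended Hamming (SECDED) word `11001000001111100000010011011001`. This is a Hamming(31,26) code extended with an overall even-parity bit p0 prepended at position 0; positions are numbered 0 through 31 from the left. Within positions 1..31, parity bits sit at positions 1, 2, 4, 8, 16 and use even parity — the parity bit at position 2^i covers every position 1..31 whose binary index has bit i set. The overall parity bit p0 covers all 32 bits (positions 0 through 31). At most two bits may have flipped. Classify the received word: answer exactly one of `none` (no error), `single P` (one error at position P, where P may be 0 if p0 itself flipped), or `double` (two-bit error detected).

double

s1: b1⊕b3⊕b5⊕b7⊕b9⊕b11⊕b13⊕b15⊕b17⊕b19⊕b21⊕b23⊕b25⊕b27⊕b29⊕b31 = 1⊕0⊕0⊕0⊕0⊕1⊕1⊕0⊕0⊕0⊕1⊕0⊕1⊕1⊕0⊕1 = 1
s2: b2⊕b3⊕b6⊕b7⊕b10⊕b11⊕b14⊕b15⊕b18⊕b19⊕b22⊕b23⊕b26⊕b27⊕b30⊕b31 = 0⊕0⊕0⊕0⊕1⊕1⊕1⊕0⊕0⊕0⊕0⊕0⊕0⊕1⊕0⊕1 = 1
s4: b4⊕b5⊕b6⊕b7⊕b12⊕b13⊕b14⊕b15⊕b20⊕b21⊕b22⊕b23⊕b28⊕b29⊕b30⊕b31 = 1⊕0⊕0⊕0⊕1⊕1⊕1⊕0⊕0⊕1⊕0⊕0⊕1⊕0⊕0⊕1 = 1
s8: b8⊕b9⊕b10⊕b11⊕b12⊕b13⊕b14⊕b15⊕b24⊕b25⊕b26⊕b27⊕b28⊕b29⊕b30⊕b31 = 0⊕0⊕1⊕1⊕1⊕1⊕1⊕0⊕1⊕1⊕0⊕1⊕1⊕0⊕0⊕1 = 0
s16: b16⊕b17⊕b18⊕b19⊕b20⊕b21⊕b22⊕b23⊕b24⊕b25⊕b26⊕b27⊕b28⊕b29⊕b30⊕b31 = 0⊕0⊕0⊕0⊕0⊕1⊕0⊕0⊕1⊕1⊕0⊕1⊕1⊕0⊕0⊕1 = 0
Syndrome (s16...s1) = 00111 → position 7.
Overall parity (XOR of all 32 bits, including p0): 1⊕1⊕0⊕0⊕1⊕0⊕0⊕0⊕0⊕0⊕1⊕1⊕1⊕1⊕1⊕0⊕0⊕0⊕0⊕0⊕0⊕1⊕0⊕0⊕1⊕1⊕0⊕1⊕1⊕0⊕0⊕1 = 0
Overall=0, syndrome position=7 → double-bit error detected (uncorrectable).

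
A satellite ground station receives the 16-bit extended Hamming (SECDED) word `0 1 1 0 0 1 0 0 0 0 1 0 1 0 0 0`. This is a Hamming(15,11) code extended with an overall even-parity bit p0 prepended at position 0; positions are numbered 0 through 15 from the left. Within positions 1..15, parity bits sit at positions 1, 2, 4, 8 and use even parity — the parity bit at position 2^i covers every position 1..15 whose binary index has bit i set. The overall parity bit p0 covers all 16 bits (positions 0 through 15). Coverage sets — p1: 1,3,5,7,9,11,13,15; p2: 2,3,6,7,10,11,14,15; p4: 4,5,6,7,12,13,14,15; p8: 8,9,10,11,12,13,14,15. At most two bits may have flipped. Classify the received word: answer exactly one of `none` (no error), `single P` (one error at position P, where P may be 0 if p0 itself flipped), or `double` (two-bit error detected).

single 0

s1: b1⊕b3⊕b5⊕b7⊕b9⊕b11⊕b13⊕b15 = 1⊕0⊕1⊕0⊕0⊕0⊕0⊕0 = 0
s2: b2⊕b3⊕b6⊕b7⊕b10⊕b11⊕b14⊕b15 = 1⊕0⊕0⊕0⊕1⊕0⊕0⊕0 = 0
s4: b4⊕b5⊕b6⊕b7⊕b12⊕b13⊕b14⊕b15 = 0⊕1⊕0⊕0⊕1⊕0⊕0⊕0 = 0
s8: b8⊕b9⊕b10⊕b11⊕b12⊕b13⊕b14⊕b15 = 0⊕0⊕1⊕0⊕1⊕0⊕0⊕0 = 0
Syndrome (s8...s1) = 0000 → position 0 (no error).
Overall parity (XOR of all 16 bits, including p0): 0⊕1⊕1⊕0⊕0⊕1⊕0⊕0⊕0⊕0⊕1⊕0⊕1⊕0⊕0⊕0 = 1
Overall=1, syndrome position=0 → single-bit error at position 0.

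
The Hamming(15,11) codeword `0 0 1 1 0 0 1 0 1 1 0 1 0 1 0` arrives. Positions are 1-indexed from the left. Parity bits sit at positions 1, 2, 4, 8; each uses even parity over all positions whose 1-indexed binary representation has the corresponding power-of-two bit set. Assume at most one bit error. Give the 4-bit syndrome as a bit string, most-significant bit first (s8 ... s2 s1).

s1: b1⊕b3⊕b5⊕b7⊕b9⊕b11⊕b13⊕b15 = 0⊕1⊕0⊕1⊕1⊕0⊕0⊕0 = 1
s2: b2⊕b3⊕b6⊕b7⊕b10⊕b11⊕b14⊕b15 = 0⊕1⊕0⊕1⊕1⊕0⊕1⊕0 = 0
s4: b4⊕b5⊕b6⊕b7⊕b12⊕b13⊕b14⊕b15 = 1⊕0⊕0⊕1⊕1⊕0⊕1⊕0 = 0
s8: b8⊕b9⊕b10⊕b11⊕b12⊕b13⊕b14⊕b15 = 0⊕1⊕1⊕0⊕1⊕0⊕1⊕0 = 0
Syndrome (s8...s1) = 0001 → position 1.

0001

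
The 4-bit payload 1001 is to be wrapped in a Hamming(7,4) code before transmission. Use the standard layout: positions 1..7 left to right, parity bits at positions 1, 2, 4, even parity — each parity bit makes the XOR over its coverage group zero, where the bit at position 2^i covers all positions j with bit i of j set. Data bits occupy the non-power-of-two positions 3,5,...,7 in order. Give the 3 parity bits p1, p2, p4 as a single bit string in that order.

001

Place data bits at non-power-of-two positions: b3=1, b5=0, b6=0, b7=1.
p1 = XOR of data positions {3,5,7} = 1⊕0⊕1 = 0
p2 = XOR of data positions {3,6,7} = 1⊕0⊕1 = 0
p4 = XOR of data positions {5,6,7} = 0⊕0⊕1 = 1
Parity bits p1,p2,p4 = 001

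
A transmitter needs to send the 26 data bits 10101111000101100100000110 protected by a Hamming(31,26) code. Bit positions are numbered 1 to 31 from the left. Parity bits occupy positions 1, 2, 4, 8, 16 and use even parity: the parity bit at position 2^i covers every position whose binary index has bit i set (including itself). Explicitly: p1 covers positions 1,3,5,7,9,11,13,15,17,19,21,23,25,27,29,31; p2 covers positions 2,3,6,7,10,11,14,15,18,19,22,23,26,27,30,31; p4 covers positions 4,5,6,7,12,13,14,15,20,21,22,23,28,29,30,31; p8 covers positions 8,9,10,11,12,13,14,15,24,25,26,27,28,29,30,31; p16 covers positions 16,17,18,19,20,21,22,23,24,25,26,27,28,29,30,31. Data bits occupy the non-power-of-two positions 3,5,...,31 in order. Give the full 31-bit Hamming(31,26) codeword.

Place data bits at non-power-of-two positions: b3=1, b5=0, b6=1, b7=0, b9=1, b10=1, b11=1, b12=1, b13=0, b14=0, b15=0, b17=1, b18=0, b19=1, b20=1, b21=0, b22=0, b23=1, b24=0, b25=0, b26=0, b27=0, b28=0, b29=1, b30=1, b31=0.
p1 = XOR of data positions {3,5,7,9,11,13,15,17,19,21,23,25,27,29,31} = 1⊕0⊕0⊕1⊕1⊕0⊕0⊕1⊕1⊕0⊕1⊕0⊕0⊕1⊕0 = 1
p2 = XOR of data positions {3,6,7,10,11,14,15,18,19,22,23,26,27,30,31} = 1⊕1⊕0⊕1⊕1⊕0⊕0⊕0⊕1⊕0⊕1⊕0⊕0⊕1⊕0 = 1
p4 = XOR of data positions {5,6,7,12,13,14,15,20,21,22,23,28,29,30,31} = 0⊕1⊕0⊕1⊕0⊕0⊕0⊕1⊕0⊕0⊕1⊕0⊕1⊕1⊕0 = 0
p8 = XOR of data positions {9,10,11,12,13,14,15,24,25,26,27,28,29,30,31} = 1⊕1⊕1⊕1⊕0⊕0⊕0⊕0⊕0⊕0⊕0⊕0⊕1⊕1⊕0 = 0
p16 = XOR of data positions {17,18,19,20,21,22,23,24,25,26,27,28,29,30,31} = 1⊕0⊕1⊕1⊕0⊕0⊕1⊕0⊕0⊕0⊕0⊕0⊕1⊕1⊕0 = 0
Codeword b1..b31 = 1110010011110000101100100000110

1110010011110000101100100000110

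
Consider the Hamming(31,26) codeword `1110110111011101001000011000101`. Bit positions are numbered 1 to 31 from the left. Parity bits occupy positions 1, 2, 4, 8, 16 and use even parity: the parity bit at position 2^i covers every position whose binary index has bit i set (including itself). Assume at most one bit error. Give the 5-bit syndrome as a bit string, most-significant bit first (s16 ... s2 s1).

s1: b1⊕b3⊕b5⊕b7⊕b9⊕b11⊕b13⊕b15⊕b17⊕b19⊕b21⊕b23⊕b25⊕b27⊕b29⊕b31 = 1⊕1⊕1⊕0⊕1⊕0⊕1⊕0⊕0⊕1⊕0⊕0⊕1⊕0⊕1⊕1 = 1
s2: b2⊕b3⊕b6⊕b7⊕b10⊕b11⊕b14⊕b15⊕b18⊕b19⊕b22⊕b23⊕b26⊕b27⊕b30⊕b31 = 1⊕1⊕1⊕0⊕1⊕0⊕1⊕0⊕0⊕1⊕0⊕0⊕0⊕0⊕0⊕1 = 1
s4: b4⊕b5⊕b6⊕b7⊕b12⊕b13⊕b14⊕b15⊕b20⊕b21⊕b22⊕b23⊕b28⊕b29⊕b30⊕b31 = 0⊕1⊕1⊕0⊕1⊕1⊕1⊕0⊕0⊕0⊕0⊕0⊕0⊕1⊕0⊕1 = 1
s8: b8⊕b9⊕b10⊕b11⊕b12⊕b13⊕b14⊕b15⊕b24⊕b25⊕b26⊕b27⊕b28⊕b29⊕b30⊕b31 = 1⊕1⊕1⊕0⊕1⊕1⊕1⊕0⊕1⊕1⊕0⊕0⊕0⊕1⊕0⊕1 = 0
s16: b16⊕b17⊕b18⊕b19⊕b20⊕b21⊕b22⊕b23⊕b24⊕b25⊕b26⊕b27⊕b28⊕b29⊕b30⊕b31 = 1⊕0⊕0⊕1⊕0⊕0⊕0⊕0⊕1⊕1⊕0⊕0⊕0⊕1⊕0⊕1 = 0
Syndrome (s16...s1) = 00111 → position 7.

00111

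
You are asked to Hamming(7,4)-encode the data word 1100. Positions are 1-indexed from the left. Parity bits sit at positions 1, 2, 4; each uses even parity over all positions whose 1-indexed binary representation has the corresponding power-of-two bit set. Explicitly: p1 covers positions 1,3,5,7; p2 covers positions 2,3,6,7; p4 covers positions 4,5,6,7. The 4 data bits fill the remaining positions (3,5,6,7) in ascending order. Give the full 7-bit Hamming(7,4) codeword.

0111100

Place data bits at non-power-of-two positions: b3=1, b5=1, b6=0, b7=0.
p1 = XOR of data positions {3,5,7} = 1⊕1⊕0 = 0
p2 = XOR of data positions {3,6,7} = 1⊕0⊕0 = 1
p4 = XOR of data positions {5,6,7} = 1⊕0⊕0 = 1
Codeword b1..b7 = 0111100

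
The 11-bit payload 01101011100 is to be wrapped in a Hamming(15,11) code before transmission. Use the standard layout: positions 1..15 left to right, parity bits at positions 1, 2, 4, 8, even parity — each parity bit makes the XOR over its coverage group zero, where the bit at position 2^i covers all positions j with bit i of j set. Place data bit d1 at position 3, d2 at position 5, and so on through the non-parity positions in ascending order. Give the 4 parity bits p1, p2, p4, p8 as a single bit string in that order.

Place data bits at non-power-of-two positions: b3=0, b5=1, b6=1, b7=0, b9=1, b10=0, b11=1, b12=1, b13=1, b14=0, b15=0.
p1 = XOR of data positions {3,5,7,9,11,13,15} = 0⊕1⊕0⊕1⊕1⊕1⊕0 = 0
p2 = XOR of data positions {3,6,7,10,11,14,15} = 0⊕1⊕0⊕0⊕1⊕0⊕0 = 0
p4 = XOR of data positions {5,6,7,12,13,14,15} = 1⊕1⊕0⊕1⊕1⊕0⊕0 = 0
p8 = XOR of data positions {9,10,11,12,13,14,15} = 1⊕0⊕1⊕1⊕1⊕0⊕0 = 0
Parity bits p1,p2,p4,p8 = 0000

0000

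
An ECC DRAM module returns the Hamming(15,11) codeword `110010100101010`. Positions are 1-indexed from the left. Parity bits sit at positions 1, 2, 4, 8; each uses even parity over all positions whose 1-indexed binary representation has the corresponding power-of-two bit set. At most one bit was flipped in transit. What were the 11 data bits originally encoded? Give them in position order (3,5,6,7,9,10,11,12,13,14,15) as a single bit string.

s1: b1⊕b3⊕b5⊕b7⊕b9⊕b11⊕b13⊕b15 = 1⊕0⊕1⊕1⊕0⊕0⊕0⊕0 = 1
s2: b2⊕b3⊕b6⊕b7⊕b10⊕b11⊕b14⊕b15 = 1⊕0⊕0⊕1⊕1⊕0⊕1⊕0 = 0
s4: b4⊕b5⊕b6⊕b7⊕b12⊕b13⊕b14⊕b15 = 0⊕1⊕0⊕1⊕1⊕0⊕1⊕0 = 0
s8: b8⊕b9⊕b10⊕b11⊕b12⊕b13⊕b14⊕b15 = 0⊕0⊕1⊕0⊕1⊕0⊕1⊕0 = 1
Syndrome (s8...s1) = 1001 → position 9.
Flip bit 9: corrected codeword = 110010101101010
Data bits at positions 3,5,6,7,9,10,11,12,13,14,15: 01011101010

01011101010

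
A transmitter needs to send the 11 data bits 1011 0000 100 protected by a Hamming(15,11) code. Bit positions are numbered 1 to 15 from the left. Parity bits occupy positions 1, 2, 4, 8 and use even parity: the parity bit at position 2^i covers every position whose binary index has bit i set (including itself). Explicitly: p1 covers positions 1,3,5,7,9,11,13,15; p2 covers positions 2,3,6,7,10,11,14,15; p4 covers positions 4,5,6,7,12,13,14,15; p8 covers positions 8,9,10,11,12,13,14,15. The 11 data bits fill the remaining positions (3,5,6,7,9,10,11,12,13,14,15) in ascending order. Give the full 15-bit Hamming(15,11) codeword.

Place data bits at non-power-of-two positions: b3=1, b5=0, b6=1, b7=1, b9=0, b10=0, b11=0, b12=0, b13=1, b14=0, b15=0.
p1 = XOR of data positions {3,5,7,9,11,13,15} = 1⊕0⊕1⊕0⊕0⊕1⊕0 = 1
p2 = XOR of data positions {3,6,7,10,11,14,15} = 1⊕1⊕1⊕0⊕0⊕0⊕0 = 1
p4 = XOR of data positions {5,6,7,12,13,14,15} = 0⊕1⊕1⊕0⊕1⊕0⊕0 = 1
p8 = XOR of data positions {9,10,11,12,13,14,15} = 0⊕0⊕0⊕0⊕1⊕0⊕0 = 1
Codeword b1..b15 = 111101110000100

111101110000100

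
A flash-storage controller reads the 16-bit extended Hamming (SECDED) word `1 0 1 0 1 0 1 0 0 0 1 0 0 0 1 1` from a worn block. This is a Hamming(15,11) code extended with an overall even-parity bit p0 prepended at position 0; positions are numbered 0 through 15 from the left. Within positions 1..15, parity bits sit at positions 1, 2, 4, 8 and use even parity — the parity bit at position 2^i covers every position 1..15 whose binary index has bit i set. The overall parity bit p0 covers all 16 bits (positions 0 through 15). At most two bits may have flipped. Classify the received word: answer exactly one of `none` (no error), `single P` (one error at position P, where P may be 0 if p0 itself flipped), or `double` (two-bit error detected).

s1: b1⊕b3⊕b5⊕b7⊕b9⊕b11⊕b13⊕b15 = 0⊕0⊕0⊕0⊕0⊕0⊕0⊕1 = 1
s2: b2⊕b3⊕b6⊕b7⊕b10⊕b11⊕b14⊕b15 = 1⊕0⊕1⊕0⊕1⊕0⊕1⊕1 = 1
s4: b4⊕b5⊕b6⊕b7⊕b12⊕b13⊕b14⊕b15 = 1⊕0⊕1⊕0⊕0⊕0⊕1⊕1 = 0
s8: b8⊕b9⊕b10⊕b11⊕b12⊕b13⊕b14⊕b15 = 0⊕0⊕1⊕0⊕0⊕0⊕1⊕1 = 1
Syndrome (s8...s1) = 1011 → position 11.
Overall parity (XOR of all 16 bits, including p0): 1⊕0⊕1⊕0⊕1⊕0⊕1⊕0⊕0⊕0⊕1⊕0⊕0⊕0⊕1⊕1 = 1
Overall=1, syndrome position=11 → single-bit error at position 11.

single 11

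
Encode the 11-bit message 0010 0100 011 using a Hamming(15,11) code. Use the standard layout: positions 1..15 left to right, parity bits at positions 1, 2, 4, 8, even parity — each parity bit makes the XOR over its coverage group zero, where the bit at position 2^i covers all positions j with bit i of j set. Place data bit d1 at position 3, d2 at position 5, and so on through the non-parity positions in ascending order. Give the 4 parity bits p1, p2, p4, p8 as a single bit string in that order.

1011

Place data bits at non-power-of-two positions: b3=0, b5=0, b6=1, b7=0, b9=0, b10=1, b11=0, b12=0, b13=0, b14=1, b15=1.
p1 = XOR of data positions {3,5,7,9,11,13,15} = 0⊕0⊕0⊕0⊕0⊕0⊕1 = 1
p2 = XOR of data positions {3,6,7,10,11,14,15} = 0⊕1⊕0⊕1⊕0⊕1⊕1 = 0
p4 = XOR of data positions {5,6,7,12,13,14,15} = 0⊕1⊕0⊕0⊕0⊕1⊕1 = 1
p8 = XOR of data positions {9,10,11,12,13,14,15} = 0⊕1⊕0⊕0⊕0⊕1⊕1 = 1
Parity bits p1,p2,p4,p8 = 1011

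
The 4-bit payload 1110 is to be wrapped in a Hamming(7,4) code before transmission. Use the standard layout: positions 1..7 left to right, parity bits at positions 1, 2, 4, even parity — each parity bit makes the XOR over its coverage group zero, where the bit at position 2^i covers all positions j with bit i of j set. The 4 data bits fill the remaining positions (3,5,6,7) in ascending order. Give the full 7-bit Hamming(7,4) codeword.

0010110

Place data bits at non-power-of-two positions: b3=1, b5=1, b6=1, b7=0.
p1 = XOR of data positions {3,5,7} = 1⊕1⊕0 = 0
p2 = XOR of data positions {3,6,7} = 1⊕1⊕0 = 0
p4 = XOR of data positions {5,6,7} = 1⊕1⊕0 = 0
Codeword b1..b7 = 0010110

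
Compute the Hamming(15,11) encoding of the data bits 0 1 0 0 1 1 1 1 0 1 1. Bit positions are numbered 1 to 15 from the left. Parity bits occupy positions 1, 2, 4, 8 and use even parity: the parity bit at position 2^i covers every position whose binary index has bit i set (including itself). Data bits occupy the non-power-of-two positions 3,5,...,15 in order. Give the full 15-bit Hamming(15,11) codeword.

Place data bits at non-power-of-two positions: b3=0, b5=1, b6=0, b7=0, b9=1, b10=1, b11=1, b12=1, b13=0, b14=1, b15=1.
p1 = XOR of data positions {3,5,7,9,11,13,15} = 0⊕1⊕0⊕1⊕1⊕0⊕1 = 0
p2 = XOR of data positions {3,6,7,10,11,14,15} = 0⊕0⊕0⊕1⊕1⊕1⊕1 = 0
p4 = XOR of data positions {5,6,7,12,13,14,15} = 1⊕0⊕0⊕1⊕0⊕1⊕1 = 0
p8 = XOR of data positions {9,10,11,12,13,14,15} = 1⊕1⊕1⊕1⊕0⊕1⊕1 = 0
Codeword b1..b15 = 000010001111011

000010001111011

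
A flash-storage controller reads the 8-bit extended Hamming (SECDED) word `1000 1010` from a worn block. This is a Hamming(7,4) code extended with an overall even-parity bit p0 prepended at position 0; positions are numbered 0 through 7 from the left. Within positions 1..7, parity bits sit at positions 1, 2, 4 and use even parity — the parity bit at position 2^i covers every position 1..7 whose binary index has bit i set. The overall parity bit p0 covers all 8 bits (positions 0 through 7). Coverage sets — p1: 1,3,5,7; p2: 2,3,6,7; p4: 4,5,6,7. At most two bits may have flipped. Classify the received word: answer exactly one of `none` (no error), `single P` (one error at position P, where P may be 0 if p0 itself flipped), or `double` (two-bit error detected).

single 2

s1: b1⊕b3⊕b5⊕b7 = 0⊕0⊕0⊕0 = 0
s2: b2⊕b3⊕b6⊕b7 = 0⊕0⊕1⊕0 = 1
s4: b4⊕b5⊕b6⊕b7 = 1⊕0⊕1⊕0 = 0
Syndrome (s4...s1) = 010 → position 2.
Overall parity (XOR of all 8 bits, including p0): 1⊕0⊕0⊕0⊕1⊕0⊕1⊕0 = 1
Overall=1, syndrome position=2 → single-bit error at position 2.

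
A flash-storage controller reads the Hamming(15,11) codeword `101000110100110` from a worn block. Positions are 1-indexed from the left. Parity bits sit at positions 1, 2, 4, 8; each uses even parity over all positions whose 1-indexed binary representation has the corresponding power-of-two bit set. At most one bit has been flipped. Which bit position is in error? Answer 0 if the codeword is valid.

s1: b1⊕b3⊕b5⊕b7⊕b9⊕b11⊕b13⊕b15 = 1⊕1⊕0⊕1⊕0⊕0⊕1⊕0 = 0
s2: b2⊕b3⊕b6⊕b7⊕b10⊕b11⊕b14⊕b15 = 0⊕1⊕0⊕1⊕1⊕0⊕1⊕0 = 0
s4: b4⊕b5⊕b6⊕b7⊕b12⊕b13⊕b14⊕b15 = 0⊕0⊕0⊕1⊕0⊕1⊕1⊕0 = 1
s8: b8⊕b9⊕b10⊕b11⊕b12⊕b13⊕b14⊕b15 = 1⊕0⊕1⊕0⊕0⊕1⊕1⊕0 = 0
Syndrome (s8...s1) = 0100 → position 4.

4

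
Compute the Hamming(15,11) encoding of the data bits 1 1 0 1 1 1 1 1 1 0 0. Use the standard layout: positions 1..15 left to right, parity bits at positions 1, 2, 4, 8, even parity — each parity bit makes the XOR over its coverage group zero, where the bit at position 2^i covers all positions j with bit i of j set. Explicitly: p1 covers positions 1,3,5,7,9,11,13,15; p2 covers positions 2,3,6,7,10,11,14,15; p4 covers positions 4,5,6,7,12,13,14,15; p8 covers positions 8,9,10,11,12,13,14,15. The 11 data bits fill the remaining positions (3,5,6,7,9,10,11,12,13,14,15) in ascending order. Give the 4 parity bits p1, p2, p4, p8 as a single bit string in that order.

0001

Place data bits at non-power-of-two positions: b3=1, b5=1, b6=0, b7=1, b9=1, b10=1, b11=1, b12=1, b13=1, b14=0, b15=0.
p1 = XOR of data positions {3,5,7,9,11,13,15} = 1⊕1⊕1⊕1⊕1⊕1⊕0 = 0
p2 = XOR of data positions {3,6,7,10,11,14,15} = 1⊕0⊕1⊕1⊕1⊕0⊕0 = 0
p4 = XOR of data positions {5,6,7,12,13,14,15} = 1⊕0⊕1⊕1⊕1⊕0⊕0 = 0
p8 = XOR of data positions {9,10,11,12,13,14,15} = 1⊕1⊕1⊕1⊕1⊕0⊕0 = 1
Parity bits p1,p2,p4,p8 = 0001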